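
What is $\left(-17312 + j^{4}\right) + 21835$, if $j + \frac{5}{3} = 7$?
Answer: $\frac{431899}{81} \approx 5332.1$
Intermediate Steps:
$j = \frac{16}{3}$ ($j = - \frac{5}{3} + 7 = \frac{16}{3} \approx 5.3333$)
$\left(-17312 + j^{4}\right) + 21835 = \left(-17312 + \left(\frac{16}{3}\right)^{4}\right) + 21835 = \left(-17312 + \frac{65536}{81}\right) + 21835 = - \frac{1336736}{81} + 21835 = \frac{431899}{81}$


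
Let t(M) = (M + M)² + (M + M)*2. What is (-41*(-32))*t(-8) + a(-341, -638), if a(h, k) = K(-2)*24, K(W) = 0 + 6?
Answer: 294032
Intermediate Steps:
K(W) = 6
a(h, k) = 144 (a(h, k) = 6*24 = 144)
t(M) = 4*M + 4*M² (t(M) = (2*M)² + (2*M)*2 = 4*M² + 4*M = 4*M + 4*M²)
(-41*(-32))*t(-8) + a(-341, -638) = (-41*(-32))*(4*(-8)*(1 - 8)) + 144 = 1312*(4*(-8)*(-7)) + 144 = 1312*224 + 144 = 293888 + 144 = 294032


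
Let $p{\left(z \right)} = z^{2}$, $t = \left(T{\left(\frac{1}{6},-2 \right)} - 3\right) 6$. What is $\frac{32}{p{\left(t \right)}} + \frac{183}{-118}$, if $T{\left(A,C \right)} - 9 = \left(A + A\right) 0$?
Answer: $- \frac{14587}{9558} \approx -1.5262$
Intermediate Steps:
$T{\left(A,C \right)} = 9$ ($T{\left(A,C \right)} = 9 + \left(A + A\right) 0 = 9 + 2 A 0 = 9 + 0 = 9$)
$t = 36$ ($t = \left(9 - 3\right) 6 = 6 \cdot 6 = 36$)
$\frac{32}{p{\left(t \right)}} + \frac{183}{-118} = \frac{32}{36^{2}} + \frac{183}{-118} = \frac{32}{1296} + 183 \left(- \frac{1}{118}\right) = 32 \cdot \frac{1}{1296} - \frac{183}{118} = \frac{2}{81} - \frac{183}{118} = - \frac{14587}{9558}$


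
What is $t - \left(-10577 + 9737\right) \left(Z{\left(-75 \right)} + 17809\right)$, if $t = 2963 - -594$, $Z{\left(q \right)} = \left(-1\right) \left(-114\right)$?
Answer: $15058877$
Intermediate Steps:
$Z{\left(q \right)} = 114$
$t = 3557$ ($t = 2963 + 594 = 3557$)
$t - \left(-10577 + 9737\right) \left(Z{\left(-75 \right)} + 17809\right) = 3557 - \left(-10577 + 9737\right) \left(114 + 17809\right) = 3557 - \left(-840\right) 17923 = 3557 - -15055320 = 3557 + 15055320 = 15058877$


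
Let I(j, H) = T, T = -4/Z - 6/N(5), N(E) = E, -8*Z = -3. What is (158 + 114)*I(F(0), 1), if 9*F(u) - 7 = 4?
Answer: -48416/15 ≈ -3227.7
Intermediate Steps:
Z = 3/8 (Z = -1/8*(-3) = 3/8 ≈ 0.37500)
F(u) = 11/9 (F(u) = 7/9 + (1/9)*4 = 7/9 + 4/9 = 11/9)
T = -178/15 (T = -4/3/8 - 6/5 = -4*8/3 - 6*1/5 = -32/3 - 6/5 = -178/15 ≈ -11.867)
I(j, H) = -178/15
(158 + 114)*I(F(0), 1) = (158 + 114)*(-178/15) = 272*(-178/15) = -48416/15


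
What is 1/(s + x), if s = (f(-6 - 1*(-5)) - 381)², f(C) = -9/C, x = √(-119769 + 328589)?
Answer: 34596/4787480659 - √52205/9574961318 ≈ 7.2025e-6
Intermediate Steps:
x = 2*√52205 (x = √208820 = 2*√52205 ≈ 456.97)
s = 138384 (s = (-9/(-6 - 1*(-5)) - 381)² = (-9/(-6 + 5) - 381)² = (-9/(-1) - 381)² = (-9*(-1) - 381)² = (9 - 381)² = (-372)² = 138384)
1/(s + x) = 1/(138384 + 2*√52205)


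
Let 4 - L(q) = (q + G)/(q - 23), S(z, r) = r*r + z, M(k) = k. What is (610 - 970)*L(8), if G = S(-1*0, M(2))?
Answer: -1728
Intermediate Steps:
S(z, r) = z + r**2 (S(z, r) = r**2 + z = z + r**2)
G = 4 (G = -1*0 + 2**2 = 0 + 4 = 4)
L(q) = 4 - (4 + q)/(-23 + q) (L(q) = 4 - (q + 4)/(q - 23) = 4 - (4 + q)/(-23 + q))
(610 - 970)*L(8) = (610 - 970)*(3*(-32 + 8)/(-23 + 8)) = -1080*(-24)/(-15) = -1080*(-1)*(-24)/15 = -360*24/5 = -1728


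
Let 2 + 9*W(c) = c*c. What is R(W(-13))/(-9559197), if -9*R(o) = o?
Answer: 167/774294957 ≈ 2.1568e-7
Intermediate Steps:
W(c) = -2/9 + c²/9 (W(c) = -2/9 + (c*c)/9 = -2/9 + c²/9)
R(o) = -o/9
R(W(-13))/(-9559197) = -(-2/9 + (⅑)*(-13)²)/9/(-9559197) = -(-2/9 + (⅑)*169)/9*(-1/9559197) = -(-2/9 + 169/9)/9*(-1/9559197) = -⅑*167/9*(-1/9559197) = -167/81*(-1/9559197) = 167/774294957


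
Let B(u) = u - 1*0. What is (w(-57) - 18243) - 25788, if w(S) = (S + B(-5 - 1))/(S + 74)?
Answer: -748590/17 ≈ -44035.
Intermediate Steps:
B(u) = u (B(u) = u + 0 = u)
w(S) = (-6 + S)/(74 + S) (w(S) = (S + (-5 - 1))/(S + 74) = (S - 6)/(74 + S) = (-6 + S)/(74 + S))
(w(-57) - 18243) - 25788 = ((-6 - 57)/(74 - 57) - 18243) - 25788 = (-63/17 - 18243) - 25788 = -310194/17 - 25788 = -748590/17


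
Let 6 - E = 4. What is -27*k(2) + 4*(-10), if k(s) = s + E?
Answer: -148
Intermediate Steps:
E = 2 (E = 6 - 1*4 = 6 - 4 = 2)
k(s) = 2 + s (k(s) = s + 2 = 2 + s)
-27*k(2) + 4*(-10) = -27*(2 + 2) + 4*(-10) = -27*4 - 40 = -108 - 40 = -148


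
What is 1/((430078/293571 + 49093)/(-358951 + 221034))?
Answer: -40488431607/14412711181 ≈ -2.8092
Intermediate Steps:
1/((430078/293571 + 49093)/(-358951 + 221034)) = 1/((430078*(1/293571) + 49093)/(-137917)) = 1/((430078/293571 + 49093)*(-1/137917)) = 1/((14412711181/293571)*(-1/137917)) = 1/(-14412711181/40488431607) = -40488431607/14412711181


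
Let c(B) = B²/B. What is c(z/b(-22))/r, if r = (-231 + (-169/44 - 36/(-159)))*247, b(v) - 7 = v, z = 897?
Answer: 53636/51976495 ≈ 0.0010319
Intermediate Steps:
b(v) = 7 + v
r = -135138887/2332 (r = (-231 + (-169*1/44 - 36*(-1/159)))*247 = (-231 + (-169/44 + 12/53))*247 = (-231 - 8429/2332)*247 = -547121/2332*247 = -135138887/2332 ≈ -57950.)
c(B) = B
c(z/b(-22))/r = (897/(7 - 22))/(-135138887/2332) = (897/(-15))*(-2332/135138887) = (897*(-1/15))*(-2332/135138887) = -299/5*(-2332/135138887) = 53636/51976495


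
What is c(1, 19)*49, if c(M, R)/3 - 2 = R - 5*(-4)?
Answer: 6027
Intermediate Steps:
c(M, R) = 66 + 3*R (c(M, R) = 6 + 3*(R - 5*(-4)) = 6 + 3*(R + 20) = 6 + 3*(20 + R) = 6 + (60 + 3*R) = 66 + 3*R)
c(1, 19)*49 = (66 + 3*19)*49 = (66 + 57)*49 = 123*49 = 6027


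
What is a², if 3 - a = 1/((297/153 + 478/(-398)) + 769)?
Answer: 60975951864100/6780977448961 ≈ 8.9922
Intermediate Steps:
a = 7808710/2604031 (a = 3 - 1/((297/153 + 478/(-398)) + 769) = 3 - 1/((297*(1/153) + 478*(-1/398)) + 769) = 3 - 1/((33/17 - 239/199) + 769) = 3 - 1/(2504/3383 + 769) = 3 - 1/2604031/3383 = 3 - 1*3383/2604031 = 3 - 3383/2604031 = 7808710/2604031 ≈ 2.9987)
a² = (7808710/2604031)² = 60975951864100/6780977448961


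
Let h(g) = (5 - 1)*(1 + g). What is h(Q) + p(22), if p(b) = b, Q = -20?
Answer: -54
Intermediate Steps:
h(g) = 4 + 4*g (h(g) = 4*(1 + g) = 4 + 4*g)
h(Q) + p(22) = (4 + 4*(-20)) + 22 = (4 - 80) + 22 = -76 + 22 = -54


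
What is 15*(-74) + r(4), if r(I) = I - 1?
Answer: -1107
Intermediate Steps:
r(I) = -1 + I
15*(-74) + r(4) = 15*(-74) + (-1 + 4) = -1110 + 3 = -1107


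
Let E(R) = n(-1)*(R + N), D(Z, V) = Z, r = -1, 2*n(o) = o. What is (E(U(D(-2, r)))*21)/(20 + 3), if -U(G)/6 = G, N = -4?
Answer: -84/23 ≈ -3.6522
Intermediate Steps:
n(o) = o/2
U(G) = -6*G
E(R) = 2 - R/2 (E(R) = ((1/2)*(-1))*(R - 4) = -(-4 + R)/2 = 2 - R/2)
(E(U(D(-2, r)))*21)/(20 + 3) = ((2 - (-3)*(-2))*21)/(20 + 3) = ((2 - 1/2*12)*21)/23 = ((2 - 6)*21)*(1/23) = -4*21*(1/23) = -84*1/23 = -84/23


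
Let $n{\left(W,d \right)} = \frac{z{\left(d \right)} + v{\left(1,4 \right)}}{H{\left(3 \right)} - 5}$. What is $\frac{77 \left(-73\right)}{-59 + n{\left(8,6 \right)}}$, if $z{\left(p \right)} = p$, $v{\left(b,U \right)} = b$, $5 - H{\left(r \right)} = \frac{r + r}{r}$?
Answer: $\frac{11242}{125} \approx 89.936$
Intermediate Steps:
$H{\left(r \right)} = 3$ ($H{\left(r \right)} = 5 - \frac{r + r}{r} = 5 - \frac{2 r}{r} = 5 - 2 = 3$)
$n{\left(W,d \right)} = - \frac{1}{2} - \frac{d}{2}$ ($n{\left(W,d \right)} = \frac{d + 1}{3 - 5} = \frac{1 + d}{-2} = \left(1 + d\right) \left(- \frac{1}{2}\right) = - \frac{1}{2} - \frac{d}{2}$)
$\frac{77 \left(-73\right)}{-59 + n{\left(8,6 \right)}} = \frac{77 \left(-73\right)}{-59 - \frac{7}{2}} = - \frac{5621}{-59 - \frac{7}{2}} = - \frac{5621}{- \frac{125}{2}} = \left(-5621\right) \left(- \frac{2}{125}\right) = \frac{11242}{125}$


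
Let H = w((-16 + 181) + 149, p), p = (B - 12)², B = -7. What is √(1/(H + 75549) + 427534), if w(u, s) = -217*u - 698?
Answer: √393194896791/959 ≈ 653.86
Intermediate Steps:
p = 361 (p = (-7 - 12)² = (-19)² = 361)
w(u, s) = -698 - 217*u
H = -68836 (H = -698 - 217*((-16 + 181) + 149) = -698 - 217*(165 + 149) = -698 - 217*314 = -698 - 68138 = -68836)
√(1/(H + 75549) + 427534) = √(1/(-68836 + 75549) + 427534) = √(1/6713 + 427534) = √(2870035743/6713) = √393194896791/959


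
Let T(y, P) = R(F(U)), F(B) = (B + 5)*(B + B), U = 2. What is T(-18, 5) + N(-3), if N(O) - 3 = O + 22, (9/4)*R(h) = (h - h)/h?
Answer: 22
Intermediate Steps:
F(B) = 2*B*(5 + B) (F(B) = (5 + B)*(2*B) = 2*B*(5 + B))
R(h) = 0 (R(h) = 4*((h - h)/h)/9 = 4*(0/h)/9 = (4/9)*0 = 0)
N(O) = 25 + O (N(O) = 3 + (O + 22) = 3 + (22 + O) = 25 + O)
T(y, P) = 0
T(-18, 5) + N(-3) = 0 + (25 - 3) = 0 + 22 = 22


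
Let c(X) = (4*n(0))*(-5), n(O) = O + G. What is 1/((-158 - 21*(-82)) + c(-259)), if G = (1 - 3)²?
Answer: 1/1484 ≈ 0.00067385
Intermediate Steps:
G = 4 (G = (-2)² = 4)
n(O) = 4 + O (n(O) = O + 4 = 4 + O)
c(X) = -80 (c(X) = (4*(4 + 0))*(-5) = (4*4)*(-5) = 16*(-5) = -80)
1/((-158 - 21*(-82)) + c(-259)) = 1/((-158 - 21*(-82)) - 80) = 1/((-158 + 1722) - 80) = 1/(1564 - 80) = 1/1484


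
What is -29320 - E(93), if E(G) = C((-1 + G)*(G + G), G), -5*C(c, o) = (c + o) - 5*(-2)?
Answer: -25877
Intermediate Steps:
C(c, o) = -2 - c/5 - o/5 (C(c, o) = -((c + o) - 5*(-2))/5 = -((c + o) + 10)/5 = -(10 + c + o)/5 = -2 - c/5 - o/5)
E(G) = -2 - G/5 - 2*G*(-1 + G)/5 (E(G) = -2 - (-1 + G)*(G + G)/5 - G/5 = -2 - (-1 + G)*2*G/5 - G/5 = -2 - 2*G*(-1 + G)/5 - G/5 = -2 - G/5 - 2*G*(-1 + G)/5)
-29320 - E(93) = -29320 - (-2 - ⅖*93² + (⅕)*93) = -29320 - (-2 - ⅖*8649 + 93/5) = -29320 - (-2 - 17298/5 + 93/5) = -29320 - 1*(-3443) = -29320 + 3443 = -25877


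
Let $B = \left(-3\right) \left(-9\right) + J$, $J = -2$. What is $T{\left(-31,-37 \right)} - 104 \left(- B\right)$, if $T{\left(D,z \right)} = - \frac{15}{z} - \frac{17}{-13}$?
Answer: $\frac{1251424}{481} \approx 2601.7$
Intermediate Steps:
$T{\left(D,z \right)} = \frac{17}{13} - \frac{15}{z}$ ($T{\left(D,z \right)} = - \frac{15}{z} - - \frac{17}{13} = - \frac{15}{z} + \frac{17}{13} = \frac{17}{13} - \frac{15}{z}$)
$B = 25$ ($B = \left(-3\right) \left(-9\right) - 2 = 27 - 2 = 25$)
$T{\left(-31,-37 \right)} - 104 \left(- B\right) = \left(\frac{17}{13} - \frac{15}{-37}\right) - 104 \left(\left(-1\right) 25\right) = \left(\frac{17}{13} - - \frac{15}{37}\right) - -2600 = \left(\frac{17}{13} + \frac{15}{37}\right) + 2600 = \frac{824}{481} + 2600 = \frac{1251424}{481}$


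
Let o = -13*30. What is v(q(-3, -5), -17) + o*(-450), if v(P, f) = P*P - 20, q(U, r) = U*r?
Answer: 175705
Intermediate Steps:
v(P, f) = -20 + P**2 (v(P, f) = P**2 - 20 = -20 + P**2)
o = -390
v(q(-3, -5), -17) + o*(-450) = (-20 + (-3*(-5))**2) - 390*(-450) = (-20 + 15**2) + 175500 = (-20 + 225) + 175500 = 205 + 175500 = 175705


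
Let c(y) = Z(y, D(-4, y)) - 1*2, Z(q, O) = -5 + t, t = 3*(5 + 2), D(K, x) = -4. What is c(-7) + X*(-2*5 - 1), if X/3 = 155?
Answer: -5101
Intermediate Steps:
X = 465 (X = 3*155 = 465)
t = 21 (t = 3*7 = 21)
Z(q, O) = 16 (Z(q, O) = -5 + 21 = 16)
c(y) = 14 (c(y) = 16 - 1*2 = 16 - 2 = 14)
c(-7) + X*(-2*5 - 1) = 14 + 465*(-2*5 - 1) = 14 + 465*(-10 - 1) = 14 + 465*(-11) = 14 - 5115 = -5101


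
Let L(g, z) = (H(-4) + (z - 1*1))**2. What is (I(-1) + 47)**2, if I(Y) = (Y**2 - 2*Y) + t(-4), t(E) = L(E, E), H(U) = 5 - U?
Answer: 4356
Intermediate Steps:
L(g, z) = (8 + z)**2 (L(g, z) = ((5 - 1*(-4)) + (z - 1*1))**2 = ((5 + 4) + (z - 1))**2 = (9 + (-1 + z))**2 = (8 + z)**2)
t(E) = (8 + E)**2
I(Y) = 16 + Y**2 - 2*Y (I(Y) = (Y**2 - 2*Y) + (8 - 4)**2 = (Y**2 - 2*Y) + 4**2 = (Y**2 - 2*Y) + 16 = 16 + Y**2 - 2*Y)
(I(-1) + 47)**2 = ((16 + (-1)**2 - 2*(-1)) + 47)**2 = ((16 + 1 + 2) + 47)**2 = (19 + 47)**2 = 66**2 = 4356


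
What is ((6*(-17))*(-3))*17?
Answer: 5202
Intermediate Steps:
((6*(-17))*(-3))*17 = -102*(-3)*17 = 306*17 = 5202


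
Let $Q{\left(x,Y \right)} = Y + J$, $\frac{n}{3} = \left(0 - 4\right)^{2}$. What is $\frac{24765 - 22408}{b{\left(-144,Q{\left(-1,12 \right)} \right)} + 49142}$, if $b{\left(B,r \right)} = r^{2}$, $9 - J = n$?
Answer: $\frac{2357}{49871} \approx 0.047262$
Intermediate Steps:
$n = 48$ ($n = 3 \left(0 - 4\right)^{2} = 3 \left(-4\right)^{2} = 3 \cdot 16 = 48$)
$J = -39$ ($J = 9 - 48 = -39$)
$Q{\left(x,Y \right)} = -39 + Y$ ($Q{\left(x,Y \right)} = Y - 39 = -39 + Y$)
$\frac{24765 - 22408}{b{\left(-144,Q{\left(-1,12 \right)} \right)} + 49142} = \frac{24765 - 22408}{\left(-39 + 12\right)^{2} + 49142} = \frac{2357}{\left(-27\right)^{2} + 49142} = \frac{2357}{729 + 49142} = \frac{2357}{49871}$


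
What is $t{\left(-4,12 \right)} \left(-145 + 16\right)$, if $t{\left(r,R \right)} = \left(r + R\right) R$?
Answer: $-12384$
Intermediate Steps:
$t{\left(r,R \right)} = R \left(R + r\right)$ ($t{\left(r,R \right)} = \left(R + r\right) R = R \left(R + r\right)$)
$t{\left(-4,12 \right)} \left(-145 + 16\right) = 12 \left(12 - 4\right) \left(-145 + 16\right) = 12 \cdot 8 \left(-129\right) = 96 \left(-129\right) = -12384$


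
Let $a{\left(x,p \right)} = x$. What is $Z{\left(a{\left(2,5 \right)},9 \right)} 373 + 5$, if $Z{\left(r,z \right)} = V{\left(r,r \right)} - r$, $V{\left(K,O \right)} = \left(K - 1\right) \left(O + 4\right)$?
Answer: $1497$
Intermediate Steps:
$V{\left(K,O \right)} = \left(-1 + K\right) \left(4 + O\right)$
$Z{\left(r,z \right)} = -4 + r^{2} + 2 r$ ($Z{\left(r,z \right)} = \left(-4 - r + 4 r + r r\right) - r = \left(-4 - r + 4 r + r^{2}\right) - r = \left(-4 + r^{2} + 3 r\right) - r = -4 + r^{2} + 2 r$)
$Z{\left(a{\left(2,5 \right)},9 \right)} 373 + 5 = \left(-4 + 2^{2} + 2 \cdot 2\right) 373 + 5 = \left(-4 + 4 + 4\right) 373 + 5 = 4 \cdot 373 + 5 = 1492 + 5 = 1497$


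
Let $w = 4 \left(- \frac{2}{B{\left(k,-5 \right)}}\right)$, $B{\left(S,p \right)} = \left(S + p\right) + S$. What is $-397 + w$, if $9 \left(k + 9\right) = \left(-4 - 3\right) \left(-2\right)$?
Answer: $- \frac{70991}{179} \approx -396.6$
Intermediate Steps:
$k = - \frac{67}{9}$ ($k = -9 + \frac{\left(-4 - 3\right) \left(-2\right)}{9} = -9 + \frac{\left(-7\right) \left(-2\right)}{9} = -9 + \frac{1}{9} \cdot 14 = -9 + \frac{14}{9} = - \frac{67}{9} \approx -7.4444$)
$B{\left(S,p \right)} = p + 2 S$
$w = \frac{72}{179}$ ($w = 4 \left(- \frac{2}{-5 + 2 \left(- \frac{67}{9}\right)}\right) = 4 \left(- \frac{2}{-5 - \frac{134}{9}}\right) = 4 \left(- \frac{2}{- \frac{179}{9}}\right) = 4 \left(\left(-2\right) \left(- \frac{9}{179}\right)\right) = 4 \cdot \frac{18}{179} = \frac{72}{179} \approx 0.40223$)
$-397 + w = -397 + \frac{72}{179} = - \frac{70991}{179}$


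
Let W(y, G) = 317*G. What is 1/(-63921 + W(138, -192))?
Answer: -1/124785 ≈ -8.0138e-6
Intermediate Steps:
1/(-63921 + W(138, -192)) = 1/(-63921 + 317*(-192)) = 1/(-63921 - 60864) = 1/(-124785) = -1/124785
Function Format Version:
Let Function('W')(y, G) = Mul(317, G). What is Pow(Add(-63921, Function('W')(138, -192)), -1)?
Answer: Rational(-1, 124785) ≈ -8.0138e-6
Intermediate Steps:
Pow(Add(-63921, Function('W')(138, -192)), -1) = Pow(Add(-63921, Mul(317, -192)), -1) = Pow(Add(-63921, -60864), -1) = Pow(-124785, -1) = Rational(-1, 124785)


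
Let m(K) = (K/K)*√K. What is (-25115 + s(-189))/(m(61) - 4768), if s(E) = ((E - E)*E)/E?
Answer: 119748320/22733763 + 25115*√61/22733763 ≈ 5.2760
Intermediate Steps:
m(K) = √K (m(K) = 1*√K = √K)
s(E) = 0 (s(E) = (0*E)/E = 0/E = 0)
(-25115 + s(-189))/(m(61) - 4768) = (-25115 + 0)/(√61 - 4768) = -25115/(-4768 + √61)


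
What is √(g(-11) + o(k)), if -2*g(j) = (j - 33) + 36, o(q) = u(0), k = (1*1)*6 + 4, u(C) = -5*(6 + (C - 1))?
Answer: I*√21 ≈ 4.5826*I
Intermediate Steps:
u(C) = -25 - 5*C (u(C) = -5*(6 + (-1 + C)) = -5*(5 + C) = -25 - 5*C)
k = 10 (k = 1*6 + 4 = 6 + 4 = 10)
o(q) = -25 (o(q) = -25 - 5*0 = -25 + 0 = -25)
g(j) = -3/2 - j/2 (g(j) = -((j - 33) + 36)/2 = -((-33 + j) + 36)/2 = -(3 + j)/2 = -3/2 - j/2)
√(g(-11) + o(k)) = √((-3/2 - ½*(-11)) - 25) = √((-3/2 + 11/2) - 25) = √(4 - 25) = √(-21) = I*√21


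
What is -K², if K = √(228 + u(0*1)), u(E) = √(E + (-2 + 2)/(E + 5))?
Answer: -228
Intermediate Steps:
u(E) = √E (u(E) = √(E + 0/(5 + E)) = √(E + 0) = √E)
K = 2*√57 (K = √(228 + √(0*1)) = √(228 + √0) = √(228 + 0) = √228 = 2*√57 ≈ 15.100)
-K² = -(2*√57)² = -1*228 = -228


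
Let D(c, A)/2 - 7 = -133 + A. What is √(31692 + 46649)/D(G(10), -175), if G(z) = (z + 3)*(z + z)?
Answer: -√78341/602 ≈ -0.46494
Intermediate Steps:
G(z) = 2*z*(3 + z) (G(z) = (3 + z)*(2*z) = 2*z*(3 + z))
D(c, A) = -252 + 2*A (D(c, A) = 14 + 2*(-133 + A) = 14 + (-266 + 2*A) = -252 + 2*A)
√(31692 + 46649)/D(G(10), -175) = √(31692 + 46649)/(-252 + 2*(-175)) = √78341/(-252 - 350) = √78341/(-602) = √78341*(-1/602) = -√78341/602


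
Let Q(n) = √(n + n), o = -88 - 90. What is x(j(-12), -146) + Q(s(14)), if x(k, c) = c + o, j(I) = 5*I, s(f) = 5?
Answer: -324 + √10 ≈ -320.84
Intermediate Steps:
o = -178
Q(n) = √2*√n (Q(n) = √(2*n) = √2*√n)
x(k, c) = -178 + c (x(k, c) = c - 178 = -178 + c)
x(j(-12), -146) + Q(s(14)) = (-178 - 146) + √2*√5 = -324 + √10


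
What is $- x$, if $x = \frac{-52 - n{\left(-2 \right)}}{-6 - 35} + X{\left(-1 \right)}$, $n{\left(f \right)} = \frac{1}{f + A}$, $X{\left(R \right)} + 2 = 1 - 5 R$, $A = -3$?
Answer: $- \frac{1079}{205} \approx -5.2634$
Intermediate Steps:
$X{\left(R \right)} = -1 - 5 R$ ($X{\left(R \right)} = -2 - \left(-1 + 5 R\right) = -1 - 5 R$)
$n{\left(f \right)} = \frac{1}{-3 + f}$ ($n{\left(f \right)} = \frac{1}{f - 3} = \frac{1}{-3 + f}$)
$x = \frac{1079}{205}$ ($x = \frac{-52 - \frac{1}{-3 - 2}}{-6 - 35} - -4 = \frac{-52 - \frac{1}{-5}}{-41} + \left(-1 + 5\right) = - \frac{-52 - - \frac{1}{5}}{41} + 4 = - \frac{-52 + \frac{1}{5}}{41} + 4 = \left(- \frac{1}{41}\right) \left(- \frac{259}{5}\right) + 4 = \frac{259}{205} + 4 = \frac{1079}{205} \approx 5.2634$)
$- x = \left(-1\right) \frac{1079}{205} = - \frac{1079}{205}$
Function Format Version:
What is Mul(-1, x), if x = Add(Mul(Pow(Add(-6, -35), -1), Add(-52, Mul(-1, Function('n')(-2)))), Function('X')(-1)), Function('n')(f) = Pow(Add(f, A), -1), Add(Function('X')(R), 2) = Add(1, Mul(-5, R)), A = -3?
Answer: Rational(-1079, 205) ≈ -5.2634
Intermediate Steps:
Function('X')(R) = Add(-1, Mul(-5, R)) (Function('X')(R) = Add(-2, Add(1, Mul(-5, R))) = Add(-1, Mul(-5, R)))
Function('n')(f) = Pow(Add(-3, f), -1) (Function('n')(f) = Pow(Add(f, -3), -1) = Pow(Add(-3, f), -1))
x = Rational(1079, 205) (x = Add(Mul(Pow(Add(-6, -35), -1), Add(-52, Mul(-1, Pow(Add(-3, -2), -1)))), Add(-1, Mul(-5, -1))) = Add(Mul(Pow(-41, -1), Add(-52, Mul(-1, Pow(-5, -1)))), Add(-1, 5)) = Add(Mul(Rational(-1, 41), Add(-52, Mul(-1, Rational(-1, 5)))), 4) = Add(Mul(Rational(-1, 41), Add(-52, Rational(1, 5))), 4) = Add(Mul(Rational(-1, 41), Rational(-259, 5)), 4) = Add(Rational(259, 205), 4) = Rational(1079, 205) ≈ 5.2634)
Mul(-1, x) = Mul(-1, Rational(1079, 205)) = Rational(-1079, 205)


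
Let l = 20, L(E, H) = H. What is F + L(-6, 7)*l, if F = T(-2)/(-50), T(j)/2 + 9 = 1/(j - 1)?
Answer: 10528/75 ≈ 140.37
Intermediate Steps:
T(j) = -18 + 2/(-1 + j) (T(j) = -18 + 2/(j - 1) = -18 + 2/(-1 + j))
F = 28/75 (F = (2*(10 - 9*(-2))/(-1 - 2))/(-50) = (2*(10 + 18)/(-3))*(-1/50) = (2*(-⅓)*28)*(-1/50) = -56/3*(-1/50) = 28/75 ≈ 0.37333)
F + L(-6, 7)*l = 28/75 + 7*20 = 28/75 + 140 = 10528/75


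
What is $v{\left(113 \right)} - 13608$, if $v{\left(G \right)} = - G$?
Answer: $-13721$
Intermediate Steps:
$v{\left(113 \right)} - 13608 = \left(-1\right) 113 - 13608 = -113 - 13608 = -13721$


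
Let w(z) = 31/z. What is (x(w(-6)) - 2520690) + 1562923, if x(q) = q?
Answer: -5746633/6 ≈ -9.5777e+5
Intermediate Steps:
(x(w(-6)) - 2520690) + 1562923 = (31/(-6) - 2520690) + 1562923 = (31*(-⅙) - 2520690) + 1562923 = (-31/6 - 2520690) + 1562923 = -15124171/6 + 1562923 = -5746633/6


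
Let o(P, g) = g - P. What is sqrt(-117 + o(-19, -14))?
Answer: 4*I*sqrt(7) ≈ 10.583*I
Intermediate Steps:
sqrt(-117 + o(-19, -14)) = sqrt(-117 + (-14 - 1*(-19))) = sqrt(-117 + (-14 + 19)) = sqrt(-117 + 5) = sqrt(-112) = 4*I*sqrt(7)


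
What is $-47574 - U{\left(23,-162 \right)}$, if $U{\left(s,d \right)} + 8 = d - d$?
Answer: $-47566$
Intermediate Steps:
$U{\left(s,d \right)} = -8$ ($U{\left(s,d \right)} = -8 + \left(d - d\right) = -8 + 0 = -8$)
$-47574 - U{\left(23,-162 \right)} = -47574 - -8 = -47574 + 8 = -47566$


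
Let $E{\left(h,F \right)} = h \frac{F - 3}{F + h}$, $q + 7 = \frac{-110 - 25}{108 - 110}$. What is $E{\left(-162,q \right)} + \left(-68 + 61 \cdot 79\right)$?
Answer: $\frac{983083}{203} \approx 4842.8$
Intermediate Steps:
$q = \frac{121}{2}$ ($q = -7 + \frac{-110 - 25}{108 - 110} = -7 - \frac{135}{-2} = -7 - - \frac{135}{2} = -7 + \frac{135}{2} = \frac{121}{2} \approx 60.5$)
$E{\left(h,F \right)} = \frac{h \left(-3 + F\right)}{F + h}$ ($E{\left(h,F \right)} = h \frac{-3 + F}{F + h} = \frac{h \left(-3 + F\right)}{F + h}$)
$E{\left(-162,q \right)} + \left(-68 + 61 \cdot 79\right) = - \frac{162 \left(-3 + \frac{121}{2}\right)}{\frac{121}{2} - 162} + \left(-68 + 61 \cdot 79\right) = \left(-162\right) \frac{1}{- \frac{203}{2}} \cdot \frac{115}{2} + \left(-68 + 4819\right) = \left(-162\right) \left(- \frac{2}{203}\right) \frac{115}{2} + 4751 = \frac{18630}{203} + 4751 = \frac{983083}{203}$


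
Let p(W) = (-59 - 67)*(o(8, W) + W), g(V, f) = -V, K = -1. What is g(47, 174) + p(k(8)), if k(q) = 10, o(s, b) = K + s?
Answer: -2189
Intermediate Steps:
o(s, b) = -1 + s
p(W) = -882 - 126*W (p(W) = (-59 - 67)*((-1 + 8) + W) = -126*(7 + W) = -882 - 126*W)
g(47, 174) + p(k(8)) = -1*47 + (-882 - 126*10) = -47 + (-882 - 1260) = -47 - 2142 = -2189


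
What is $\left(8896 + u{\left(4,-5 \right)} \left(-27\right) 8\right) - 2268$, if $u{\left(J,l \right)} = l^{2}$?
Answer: $1228$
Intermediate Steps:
$\left(8896 + u{\left(4,-5 \right)} \left(-27\right) 8\right) - 2268 = \left(8896 + \left(-5\right)^{2} \left(-27\right) 8\right) - 2268 = \left(8896 + 25 \left(-27\right) 8\right) - 2268 = \left(8896 - 5400\right) - 2268 = 3496 - 2268 = 1228$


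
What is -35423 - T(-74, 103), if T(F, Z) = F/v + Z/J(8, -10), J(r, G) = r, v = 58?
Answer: -8220827/232 ≈ -35435.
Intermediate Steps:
T(F, Z) = Z/8 + F/58 (T(F, Z) = F/58 + Z/8 = Z/8 + F/58)
-35423 - T(-74, 103) = -35423 - ((1/8)*103 + (1/58)*(-74)) = -35423 - (103/8 - 37/29) = -35423 - 1*2691/232 = -35423 - 2691/232 = -8220827/232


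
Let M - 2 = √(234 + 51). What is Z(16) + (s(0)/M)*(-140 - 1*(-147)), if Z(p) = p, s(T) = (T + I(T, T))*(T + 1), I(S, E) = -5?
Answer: 4566/281 - 35*√285/281 ≈ 14.146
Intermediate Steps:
M = 2 + √285 (M = 2 + √(234 + 51) = 2 + √285 ≈ 18.882)
s(T) = (1 + T)*(-5 + T) (s(T) = (T - 5)*(T + 1) = (-5 + T)*(1 + T) = (1 + T)*(-5 + T))
Z(16) + (s(0)/M)*(-140 - 1*(-147)) = 16 + ((-5 + 0² - 4*0)/(2 + √285))*(-140 - 1*(-147)) = 16 + ((-5 + 0 + 0)/(2 + √285))*(-140 + 147) = 16 - 5/(2 + √285)*7 = 16 - 35/(2 + √285)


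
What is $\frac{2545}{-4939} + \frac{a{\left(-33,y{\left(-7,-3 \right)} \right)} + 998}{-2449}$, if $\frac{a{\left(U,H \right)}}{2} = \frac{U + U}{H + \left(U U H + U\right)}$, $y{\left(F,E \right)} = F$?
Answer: $- \frac{85533732249}{92688667093} \approx -0.92281$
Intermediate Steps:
$a{\left(U,H \right)} = \frac{4 U}{H + U + H U^{2}}$ ($a{\left(U,H \right)} = 2 \frac{U + U}{H + \left(U U H + U\right)} = 2 \frac{2 U}{H + \left(U^{2} H + U\right)} = 2 \frac{2 U}{H + \left(H U^{2} + U\right)} = 2 \frac{2 U}{H + \left(U + H U^{2}\right)} = 2 \frac{2 U}{H + U + H U^{2}} = \frac{4 U}{H + U + H U^{2}}$)
$\frac{2545}{-4939} + \frac{a{\left(-33,y{\left(-7,-3 \right)} \right)} + 998}{-2449} = \frac{2545}{-4939} + \frac{4 \left(-33\right) \frac{1}{-7 - 33 - 7 \left(-33\right)^{2}} + 998}{-2449} = 2545 \left(- \frac{1}{4939}\right) + \left(4 \left(-33\right) \frac{1}{-7 - 33 - 7623} + 998\right) \left(- \frac{1}{2449}\right) = - \frac{2545}{4939} + \left(4 \left(-33\right) \frac{1}{-7 - 33 - 7623} + 998\right) \left(- \frac{1}{2449}\right) = - \frac{2545}{4939} + \left(4 \left(-33\right) \frac{1}{-7663} + 998\right) \left(- \frac{1}{2449}\right) = - \frac{2545}{4939} + \left(4 \left(-33\right) \left(- \frac{1}{7663}\right) + 998\right) \left(- \frac{1}{2449}\right) = - \frac{2545}{4939} + \left(\frac{132}{7663} + 998\right) \left(- \frac{1}{2449}\right) = - \frac{2545}{4939} + \frac{7647806}{7663} \left(- \frac{1}{2449}\right) = - \frac{2545}{4939} - \frac{7647806}{18766687} = - \frac{85533732249}{92688667093}$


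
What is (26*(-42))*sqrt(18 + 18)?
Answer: -6552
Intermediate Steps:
(26*(-42))*sqrt(18 + 18) = -1092*sqrt(36) = -1092*6 = -6552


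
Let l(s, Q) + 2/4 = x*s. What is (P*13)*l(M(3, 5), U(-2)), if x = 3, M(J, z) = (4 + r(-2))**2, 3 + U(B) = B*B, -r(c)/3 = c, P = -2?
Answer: -7787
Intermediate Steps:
r(c) = -3*c
U(B) = -3 + B**2 (U(B) = -3 + B*B = -3 + B**2)
M(J, z) = 100 (M(J, z) = (4 - 3*(-2))**2 = (4 + 6)**2 = 10**2 = 100)
l(s, Q) = -1/2 + 3*s
(P*13)*l(M(3, 5), U(-2)) = (-2*13)*(-1/2 + 3*100) = -26*(-1/2 + 300) = -26*599/2 = -7787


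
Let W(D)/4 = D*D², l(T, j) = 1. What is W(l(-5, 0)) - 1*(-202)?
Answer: 206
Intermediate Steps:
W(D) = 4*D³ (W(D) = 4*(D*D²) = 4*D³)
W(l(-5, 0)) - 1*(-202) = 4*1³ - 1*(-202) = 4*1 + 202 = 4 + 202 = 206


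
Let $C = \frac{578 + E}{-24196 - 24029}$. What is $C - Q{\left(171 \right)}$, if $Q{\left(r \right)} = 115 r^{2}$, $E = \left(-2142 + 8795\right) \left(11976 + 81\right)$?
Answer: $- \frac{162247146674}{48225} \approx -3.3644 \cdot 10^{6}$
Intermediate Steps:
$E = 80215221$ ($E = 6653 \cdot 12057 = 80215221$)
$C = - \frac{80215799}{48225}$ ($C = \frac{578 + 80215221}{-24196 - 24029} = \frac{80215799}{-48225} = 80215799 \left(- \frac{1}{48225}\right) = - \frac{80215799}{48225} \approx -1663.4$)
$C - Q{\left(171 \right)} = - \frac{80215799}{48225} - 115 \cdot 171^{2} = - \frac{80215799}{48225} - 115 \cdot 29241 = - \frac{80215799}{48225} - 3362715 = - \frac{162247146674}{48225}$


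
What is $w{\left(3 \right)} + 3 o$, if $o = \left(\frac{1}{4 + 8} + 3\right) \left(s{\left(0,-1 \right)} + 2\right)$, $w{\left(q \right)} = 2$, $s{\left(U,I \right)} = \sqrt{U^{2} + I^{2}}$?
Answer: $\frac{119}{4} \approx 29.75$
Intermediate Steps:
$s{\left(U,I \right)} = \sqrt{I^{2} + U^{2}}$
$o = \frac{37}{4}$ ($o = \left(\frac{1}{4 + 8} + 3\right) \left(\sqrt{\left(-1\right)^{2} + 0^{2}} + 2\right) = \left(\frac{1}{12} + 3\right) \left(\sqrt{1 + 0} + 2\right) = \left(\frac{1}{12} + 3\right) \left(\sqrt{1} + 2\right) = \frac{37 \left(1 + 2\right)}{12} = \frac{37}{12} \cdot 3 = \frac{37}{4} \approx 9.25$)
$w{\left(3 \right)} + 3 o = 2 + 3 \cdot \frac{37}{4} = 2 + \frac{111}{4} = \frac{119}{4}$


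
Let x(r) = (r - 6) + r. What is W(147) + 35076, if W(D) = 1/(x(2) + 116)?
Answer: 3998665/114 ≈ 35076.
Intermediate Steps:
x(r) = -6 + 2*r (x(r) = (-6 + r) + r = -6 + 2*r)
W(D) = 1/114 (W(D) = 1/((-6 + 2*2) + 116) = 1/((-6 + 4) + 116) = 1/(-2 + 116) = 1/114)
W(147) + 35076 = 1/114 + 35076 = 3998665/114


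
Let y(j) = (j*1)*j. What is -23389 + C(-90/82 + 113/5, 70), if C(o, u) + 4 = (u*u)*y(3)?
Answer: 20707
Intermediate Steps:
y(j) = j² (y(j) = j*j = j²)
C(o, u) = -4 + 9*u² (C(o, u) = -4 + (u*u)*3² = -4 + u²*9 = -4 + 9*u²)
-23389 + C(-90/82 + 113/5, 70) = -23389 + (-4 + 9*70²) = -23389 + (-4 + 9*4900) = -23389 + (-4 + 44100) = -23389 + 44096 = 20707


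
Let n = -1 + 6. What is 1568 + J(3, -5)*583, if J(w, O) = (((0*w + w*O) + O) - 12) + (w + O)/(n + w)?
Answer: -68935/4 ≈ -17234.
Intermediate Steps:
n = 5
J(w, O) = -12 + O + O*w + (O + w)/(5 + w) (J(w, O) = (((0*w + w*O) + O) - 12) + (w + O)/(5 + w) = (((0 + O*w) + O) - 12) + (O + w)/(5 + w) = ((O*w + O) - 12) + (O + w)/(5 + w) = ((O + O*w) - 12) + (O + w)/(5 + w) = (-12 + O + O*w) + (O + w)/(5 + w) = -12 + O + O*w + (O + w)/(5 + w))
1568 + J(3, -5)*583 = 1568 + ((-60 - 11*3 + 6*(-5) - 5*3**2 + 6*(-5)*3)/(5 + 3))*583 = 1568 + ((-60 - 33 - 30 - 5*9 - 90)/8)*583 = 1568 + ((-60 - 33 - 30 - 45 - 90)/8)*583 = 1568 + ((1/8)*(-258))*583 = 1568 - 129/4*583 = 1568 - 75207/4 = -68935/4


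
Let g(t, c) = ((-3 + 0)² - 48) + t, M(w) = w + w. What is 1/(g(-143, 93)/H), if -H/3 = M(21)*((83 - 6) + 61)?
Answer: 1242/13 ≈ 95.538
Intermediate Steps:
M(w) = 2*w
g(t, c) = -39 + t (g(t, c) = ((-3)² - 48) + t = (9 - 48) + t = -39 + t)
H = -17388 (H = -3*2*21*((83 - 6) + 61) = -126*(77 + 61) = -126*138 = -3*5796 = -17388)
1/(g(-143, 93)/H) = 1/((-39 - 143)/(-17388)) = 1/(-182*(-1/17388)) = 1/(13/1242) = 1242/13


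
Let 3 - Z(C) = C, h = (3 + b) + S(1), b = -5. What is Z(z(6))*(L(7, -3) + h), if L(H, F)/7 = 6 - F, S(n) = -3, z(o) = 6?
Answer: -174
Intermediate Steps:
h = -5 (h = (3 - 5) - 3 = -2 - 3 = -5)
L(H, F) = 42 - 7*F (L(H, F) = 7*(6 - F) = 42 - 7*F)
Z(C) = 3 - C
Z(z(6))*(L(7, -3) + h) = (3 - 1*6)*((42 - 7*(-3)) - 5) = (3 - 6)*((42 + 21) - 5) = -3*(63 - 5) = -3*58 = -174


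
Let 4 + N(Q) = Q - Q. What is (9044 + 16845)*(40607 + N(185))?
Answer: 1051171067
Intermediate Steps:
N(Q) = -4 (N(Q) = -4 + (Q - Q) = -4 + 0 = -4)
(9044 + 16845)*(40607 + N(185)) = (9044 + 16845)*(40607 - 4) = 25889*40603 = 1051171067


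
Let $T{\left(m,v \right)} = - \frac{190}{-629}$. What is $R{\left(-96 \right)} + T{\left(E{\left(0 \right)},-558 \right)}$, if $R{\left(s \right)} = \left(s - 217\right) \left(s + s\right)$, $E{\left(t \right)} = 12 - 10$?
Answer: $\frac{37800574}{629} \approx 60096.0$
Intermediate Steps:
$E{\left(t \right)} = 2$ ($E{\left(t \right)} = 12 - 10 = 2$)
$T{\left(m,v \right)} = \frac{190}{629}$ ($T{\left(m,v \right)} = \left(-190\right) \left(- \frac{1}{629}\right) = \frac{190}{629}$)
$R{\left(s \right)} = 2 s \left(-217 + s\right)$ ($R{\left(s \right)} = \left(-217 + s\right) 2 s = 2 s \left(-217 + s\right)$)
$R{\left(-96 \right)} + T{\left(E{\left(0 \right)},-558 \right)} = 2 \left(-96\right) \left(-217 - 96\right) + \frac{190}{629} = 2 \left(-96\right) \left(-313\right) + \frac{190}{629} = 60096 + \frac{190}{629} = \frac{37800574}{629}$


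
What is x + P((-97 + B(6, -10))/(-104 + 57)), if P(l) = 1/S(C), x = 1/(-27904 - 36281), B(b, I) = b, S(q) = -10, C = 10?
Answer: -12839/128370 ≈ -0.10002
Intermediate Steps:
x = -1/64185 (x = 1/(-64185) = -1/64185 ≈ -1.5580e-5)
P(l) = -⅒ (P(l) = 1/(-10) = -⅒)
x + P((-97 + B(6, -10))/(-104 + 57)) = -1/64185 - ⅒ = -12839/128370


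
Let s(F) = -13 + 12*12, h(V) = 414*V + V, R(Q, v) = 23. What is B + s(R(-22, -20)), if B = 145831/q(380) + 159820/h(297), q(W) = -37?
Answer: -3474213916/912087 ≈ -3809.1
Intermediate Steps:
h(V) = 415*V
s(F) = 131 (s(F) = -13 + 144 = 131)
B = -3593697313/912087 (B = 145831/(-37) + 159820/((415*297)) = 145831*(-1/37) + 159820/123255 = -145831/37 + 159820*(1/123255) = -145831/37 + 31964/24651 = -3593697313/912087 ≈ -3940.1)
B + s(R(-22, -20)) = -3593697313/912087 + 131 = -3474213916/912087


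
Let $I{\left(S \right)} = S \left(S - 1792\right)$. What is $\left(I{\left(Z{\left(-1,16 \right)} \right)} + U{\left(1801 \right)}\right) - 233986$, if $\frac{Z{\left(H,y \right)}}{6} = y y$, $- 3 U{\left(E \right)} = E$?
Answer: $- \frac{1883407}{3} \approx -6.278 \cdot 10^{5}$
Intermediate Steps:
$U{\left(E \right)} = - \frac{E}{3}$
$Z{\left(H,y \right)} = 6 y^{2}$ ($Z{\left(H,y \right)} = 6 y y = 6 y^{2}$)
$I{\left(S \right)} = S \left(-1792 + S\right)$
$\left(I{\left(Z{\left(-1,16 \right)} \right)} + U{\left(1801 \right)}\right) - 233986 = \left(6 \cdot 16^{2} \left(-1792 + 6 \cdot 16^{2}\right) - \frac{1801}{3}\right) - 233986 = \left(6 \cdot 256 \left(-1792 + 6 \cdot 256\right) - \frac{1801}{3}\right) - 233986 = \left(1536 \left(-1792 + 1536\right) - \frac{1801}{3}\right) - 233986 = \left(1536 \left(-256\right) - \frac{1801}{3}\right) - 233986 = \left(-393216 - \frac{1801}{3}\right) - 233986 = - \frac{1181449}{3} - 233986 = - \frac{1883407}{3}$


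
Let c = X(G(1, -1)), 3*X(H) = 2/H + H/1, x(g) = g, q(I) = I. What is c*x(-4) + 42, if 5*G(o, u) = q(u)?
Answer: 278/5 ≈ 55.600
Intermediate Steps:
G(o, u) = u/5
X(H) = H/3 + 2/(3*H) (X(H) = (2/H + H/1)/3 = (2/H + H*1)/3 = (2/H + H)/3 = (H + 2/H)/3 = H/3 + 2/(3*H))
c = -17/5 (c = (2 + ((1/5)*(-1))**2)/(3*(((1/5)*(-1)))) = (2 + (-1/5)**2)/(3*(-1/5)) = (1/3)*(-5)*(2 + 1/25) = (1/3)*(-5)*(51/25) = -17/5 ≈ -3.4000)
c*x(-4) + 42 = -17/5*(-4) + 42 = 68/5 + 42 = 278/5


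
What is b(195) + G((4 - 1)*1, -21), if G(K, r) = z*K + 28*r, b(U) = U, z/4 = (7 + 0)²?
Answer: 195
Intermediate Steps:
z = 196 (z = 4*(7 + 0)² = 4*7² = 4*49 = 196)
G(K, r) = 28*r + 196*K (G(K, r) = 196*K + 28*r = 28*r + 196*K)
b(195) + G((4 - 1)*1, -21) = 195 + (28*(-21) + 196*((4 - 1)*1)) = 195 + (-588 + 196*(3*1)) = 195 + (-588 + 196*3) = 195 + (-588 + 588) = 195 + 0 = 195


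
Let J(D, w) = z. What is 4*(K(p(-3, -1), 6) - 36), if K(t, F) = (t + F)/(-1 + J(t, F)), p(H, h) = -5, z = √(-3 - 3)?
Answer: -1012/7 - 4*I*√6/7 ≈ -144.57 - 1.3997*I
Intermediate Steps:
z = I*√6 (z = √(-6) = I*√6 ≈ 2.4495*I)
J(D, w) = I*√6
K(t, F) = (F + t)/(-1 + I*√6) (K(t, F) = (t + F)/(-1 + I*√6) = (F + t)/(-1 + I*√6))
4*(K(p(-3, -1), 6) - 36) = 4*(-(6 - 5)/(1 - I*√6) - 36) = 4*(-1*1/(1 - I*√6) - 36) = 4*(-1/(1 - I*√6) - 36) = 4*(-36 - 1/(1 - I*√6)) = -144 - 4/(1 - I*√6)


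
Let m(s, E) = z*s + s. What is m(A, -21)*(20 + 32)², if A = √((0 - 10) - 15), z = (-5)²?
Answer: 351520*I ≈ 3.5152e+5*I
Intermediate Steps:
z = 25
A = 5*I (A = √(-10 - 15) = √(-25) = 5*I ≈ 5.0*I)
m(s, E) = 26*s (m(s, E) = 25*s + s = 26*s)
m(A, -21)*(20 + 32)² = (26*(5*I))*(20 + 32)² = (130*I)*52² = (130*I)*2704 = 351520*I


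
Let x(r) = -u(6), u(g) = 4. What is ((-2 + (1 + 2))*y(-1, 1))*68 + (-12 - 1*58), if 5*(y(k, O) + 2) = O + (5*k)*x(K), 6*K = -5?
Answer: 398/5 ≈ 79.600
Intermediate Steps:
K = -5/6 (K = (1/6)*(-5) = -5/6 ≈ -0.83333)
x(r) = -4 (x(r) = -1*4 = -4)
y(k, O) = -2 - 4*k + O/5 (y(k, O) = -2 + (O + (5*k)*(-4))/5 = -2 + (O - 20*k)/5 = -2 + (-4*k + O/5) = -2 - 4*k + O/5)
((-2 + (1 + 2))*y(-1, 1))*68 + (-12 - 1*58) = ((-2 + (1 + 2))*(-2 - 4*(-1) + (1/5)*1))*68 + (-12 - 1*58) = ((-2 + 3)*(-2 + 4 + 1/5))*68 + (-12 - 58) = (1*(11/5))*68 - 70 = (11/5)*68 - 70 = 748/5 - 70 = 398/5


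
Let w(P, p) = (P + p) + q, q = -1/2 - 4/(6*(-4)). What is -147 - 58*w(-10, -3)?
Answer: 1879/3 ≈ 626.33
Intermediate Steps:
q = -⅓ (q = -1*½ - 4/(-24) = -½ - 4*(-1/24) = -½ + ⅙ = -⅓ ≈ -0.33333)
w(P, p) = -⅓ + P + p (w(P, p) = (P + p) - ⅓ = -⅓ + P + p)
-147 - 58*w(-10, -3) = -147 - 58*(-⅓ - 10 - 3) = -147 - 58*(-40/3) = -147 + 2320/3 = 1879/3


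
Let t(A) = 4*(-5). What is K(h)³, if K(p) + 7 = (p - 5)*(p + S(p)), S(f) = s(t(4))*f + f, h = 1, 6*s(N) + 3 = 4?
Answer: -103823/27 ≈ -3845.3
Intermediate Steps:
t(A) = -20
s(N) = ⅙ (s(N) = -½ + (⅙)*4 = -½ + ⅔ = ⅙)
S(f) = 7*f/6 (S(f) = f/6 + f = 7*f/6)
K(p) = -7 + 13*p*(-5 + p)/6 (K(p) = -7 + (p - 5)*(p + 7*p/6) = -7 + (-5 + p)*(13*p/6) = -7 + 13*p*(-5 + p)/6)
K(h)³ = (-7 - 65/6*1 + (13/6)*1²)³ = (-7 - 65/6 + (13/6)*1)³ = (-7 - 65/6 + 13/6)³ = (-47/3)³ = -103823/27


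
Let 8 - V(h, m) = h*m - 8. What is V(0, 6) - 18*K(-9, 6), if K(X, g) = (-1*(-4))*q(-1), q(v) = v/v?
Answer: -56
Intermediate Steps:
q(v) = 1
K(X, g) = 4 (K(X, g) = -1*(-4)*1 = 4*1 = 4)
V(h, m) = 16 - h*m (V(h, m) = 8 - (h*m - 8) = 8 - (-8 + h*m) = 8 + (8 - h*m) = 16 - h*m)
V(0, 6) - 18*K(-9, 6) = (16 - 1*0*6) - 18*4 = (16 + 0) - 72 = 16 - 72 = -56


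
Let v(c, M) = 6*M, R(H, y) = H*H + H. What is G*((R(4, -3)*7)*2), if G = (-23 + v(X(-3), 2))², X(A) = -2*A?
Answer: 33880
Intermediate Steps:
R(H, y) = H + H² (R(H, y) = H² + H = H + H²)
G = 121 (G = (-23 + 6*2)² = (-23 + 12)² = (-11)² = 121)
G*((R(4, -3)*7)*2) = 121*(((4*(1 + 4))*7)*2) = 121*(((4*5)*7)*2) = 121*((20*7)*2) = 121*(140*2) = 121*280 = 33880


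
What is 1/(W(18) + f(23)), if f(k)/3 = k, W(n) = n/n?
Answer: 1/70 ≈ 0.014286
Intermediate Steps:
W(n) = 1
f(k) = 3*k
1/(W(18) + f(23)) = 1/(1 + 3*23) = 1/(1 + 69) = 1/70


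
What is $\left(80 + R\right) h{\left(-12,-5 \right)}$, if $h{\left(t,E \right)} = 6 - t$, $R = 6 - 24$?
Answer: $1116$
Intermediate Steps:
$R = -18$ ($R = 6 - 24 = -18$)
$\left(80 + R\right) h{\left(-12,-5 \right)} = \left(80 - 18\right) \left(6 - -12\right) = 62 \left(6 + 12\right) = 62 \cdot 18 = 1116$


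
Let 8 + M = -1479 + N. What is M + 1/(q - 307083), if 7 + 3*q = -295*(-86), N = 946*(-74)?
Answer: -64047786029/895886 ≈ -71491.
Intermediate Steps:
N = -70004
q = 25363/3 (q = -7/3 + (-295*(-86))/3 = -7/3 + (⅓)*25370 = -7/3 + 25370/3 = 25363/3 ≈ 8454.3)
M = -71491 (M = -8 + (-1479 - 70004) = -8 - 71483 = -71491)
M + 1/(q - 307083) = -71491 + 1/(25363/3 - 307083) = -71491 + 1/(-895886/3) = -71491 - 3/895886 = -64047786029/895886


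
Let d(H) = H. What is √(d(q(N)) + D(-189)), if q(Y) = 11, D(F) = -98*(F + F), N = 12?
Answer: √37055 ≈ 192.50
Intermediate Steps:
D(F) = -196*F
√(d(q(N)) + D(-189)) = √(11 - 196*(-189)) = √(11 + 37044) = √37055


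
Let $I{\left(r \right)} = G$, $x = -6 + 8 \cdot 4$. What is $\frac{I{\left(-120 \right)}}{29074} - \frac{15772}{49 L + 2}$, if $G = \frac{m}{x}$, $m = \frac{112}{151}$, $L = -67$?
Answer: $\frac{450071950000}{93627045811} \approx 4.8071$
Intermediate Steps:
$x = 26$ ($x = -6 + 32 = 26$)
$m = \frac{112}{151}$ ($m = 112 \cdot \frac{1}{151} = \frac{112}{151} \approx 0.74172$)
$G = \frac{56}{1963}$ ($G = \frac{112}{151 \cdot 26} = \frac{112}{151} \cdot \frac{1}{26} = \frac{56}{1963} \approx 0.028528$)
$I{\left(r \right)} = \frac{56}{1963}$
$\frac{I{\left(-120 \right)}}{29074} - \frac{15772}{49 L + 2} = \frac{56}{1963 \cdot 29074} - \frac{15772}{49 \left(-67\right) + 2} = \frac{56}{1963} \cdot \frac{1}{29074} - \frac{15772}{-3283 + 2} = \frac{28}{28536131} - \frac{15772}{-3281} = \frac{28}{28536131} - - \frac{15772}{3281} = \frac{28}{28536131} + \frac{15772}{3281} = \frac{450071950000}{93627045811}$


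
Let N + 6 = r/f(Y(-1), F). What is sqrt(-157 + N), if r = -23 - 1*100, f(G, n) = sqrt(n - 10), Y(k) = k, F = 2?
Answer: sqrt(-652 + 123*I*sqrt(2))/2 ≈ 1.6884 + 12.878*I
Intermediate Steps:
f(G, n) = sqrt(-10 + n)
r = -123 (r = -23 - 100 = -123)
N = -6 + 123*I*sqrt(2)/4 (N = -6 - 123/sqrt(-10 + 2) = -6 - 123*(-I*sqrt(2)/4) = -6 - (-123)*I*sqrt(2)/4 = -6 + 123*I*sqrt(2)/4 ≈ -6.0 + 43.487*I)
sqrt(-157 + N) = sqrt(-157 + (-6 + 123*I*sqrt(2)/4)) = sqrt(-163 + 123*I*sqrt(2)/4)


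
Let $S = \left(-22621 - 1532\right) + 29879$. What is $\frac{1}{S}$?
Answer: $\frac{1}{5726} \approx 0.00017464$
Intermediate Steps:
$S = 5726$ ($S = -24153 + 29879 = 5726$)
$\frac{1}{S} = \frac{1}{5726}$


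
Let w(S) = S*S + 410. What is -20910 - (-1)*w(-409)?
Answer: 146781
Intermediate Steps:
w(S) = 410 + S² (w(S) = S² + 410 = 410 + S²)
-20910 - (-1)*w(-409) = -20910 - (-1)*(410 + (-409)²) = -20910 - (-1)*(410 + 167281) = -20910 - (-1)*167691 = -20910 - 1*(-167691) = -20910 + 167691 = 146781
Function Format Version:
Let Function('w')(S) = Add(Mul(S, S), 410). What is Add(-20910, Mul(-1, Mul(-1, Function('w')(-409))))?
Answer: 146781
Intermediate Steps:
Function('w')(S) = Add(410, Pow(S, 2)) (Function('w')(S) = Add(Pow(S, 2), 410) = Add(410, Pow(S, 2)))
Add(-20910, Mul(-1, Mul(-1, Function('w')(-409)))) = Add(-20910, Mul(-1, Mul(-1, Add(410, Pow(-409, 2))))) = Add(-20910, Mul(-1, Mul(-1, Add(410, 167281)))) = Add(-20910, Mul(-1, Mul(-1, 167691))) = Add(-20910, Mul(-1, -167691)) = Add(-20910, 167691) = 146781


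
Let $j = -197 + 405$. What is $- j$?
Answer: $-208$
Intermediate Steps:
$j = 208$
$- j = \left(-1\right) 208 = -208$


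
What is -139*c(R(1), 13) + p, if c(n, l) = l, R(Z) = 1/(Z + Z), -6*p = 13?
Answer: -10855/6 ≈ -1809.2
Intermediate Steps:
p = -13/6 (p = -⅙*13 = -13/6 ≈ -2.1667)
R(Z) = 1/(2*Z)
-139*c(R(1), 13) + p = -139*13 - 13/6 = -1807 - 13/6 = -10855/6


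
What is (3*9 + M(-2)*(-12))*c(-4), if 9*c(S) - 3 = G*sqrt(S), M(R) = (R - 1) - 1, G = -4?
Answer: 25 - 200*I/3 ≈ 25.0 - 66.667*I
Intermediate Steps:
M(R) = -2 + R (M(R) = (-1 + R) - 1 = -2 + R)
c(S) = 1/3 - 4*sqrt(S)/9 (c(S) = 1/3 + (-4*sqrt(S))/9 = 1/3 - 4*sqrt(S)/9)
(3*9 + M(-2)*(-12))*c(-4) = (3*9 + (-2 - 2)*(-12))*(1/3 - 8*I/9) = (27 - 4*(-12))*(1/3 - 8*I/9) = (27 + 48)*(1/3 - 8*I/9) = 75*(1/3 - 8*I/9) = 25 - 200*I/3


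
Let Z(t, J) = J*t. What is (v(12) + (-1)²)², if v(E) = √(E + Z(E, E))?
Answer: 157 + 4*√39 ≈ 181.98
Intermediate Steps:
v(E) = √(E + E²) (v(E) = √(E + E*E) = √(E + E²))
(v(12) + (-1)²)² = (√(12*(1 + 12)) + (-1)²)² = (√(12*13) + 1)² = (√156 + 1)² = (2*√39 + 1)² = (1 + 2*√39)²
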